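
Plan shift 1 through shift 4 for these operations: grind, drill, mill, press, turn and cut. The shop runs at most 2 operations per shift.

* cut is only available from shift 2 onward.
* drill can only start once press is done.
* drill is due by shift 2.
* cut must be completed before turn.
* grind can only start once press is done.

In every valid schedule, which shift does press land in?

shift 1

Downstream work caps press at shift 1.
So press is pinned to shift 1.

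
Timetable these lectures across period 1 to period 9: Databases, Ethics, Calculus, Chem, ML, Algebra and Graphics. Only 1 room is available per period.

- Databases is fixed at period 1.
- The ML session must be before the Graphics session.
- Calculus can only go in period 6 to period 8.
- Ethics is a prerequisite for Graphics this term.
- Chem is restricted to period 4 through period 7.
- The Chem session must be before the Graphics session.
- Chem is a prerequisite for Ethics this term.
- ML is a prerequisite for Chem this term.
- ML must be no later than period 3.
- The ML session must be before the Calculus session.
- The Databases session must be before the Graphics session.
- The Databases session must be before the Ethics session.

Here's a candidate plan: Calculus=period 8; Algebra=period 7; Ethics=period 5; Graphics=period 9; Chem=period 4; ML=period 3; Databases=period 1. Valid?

Valid

The ML session must be before the Graphics session — holds.
Chem is restricted to period 4 through period 7 — holds.
Chem is a prerequisite for Ethics this term — holds.
ML is a prerequisite for Chem this term — holds.
ML must be no later than period 3 — holds.
The Chem session must be before the Graphics session — holds.
The ML session must be before the Calculus session — holds.
The Databases session must be before the Ethics session — holds.
Only 1 room is available per period — holds.
The Databases session must be before the Graphics session — holds.
Ethics is a prerequisite for Graphics this term — holds.
Databases is fixed at period 1 — holds.
Calculus can only go in period 6 to period 8 — holds.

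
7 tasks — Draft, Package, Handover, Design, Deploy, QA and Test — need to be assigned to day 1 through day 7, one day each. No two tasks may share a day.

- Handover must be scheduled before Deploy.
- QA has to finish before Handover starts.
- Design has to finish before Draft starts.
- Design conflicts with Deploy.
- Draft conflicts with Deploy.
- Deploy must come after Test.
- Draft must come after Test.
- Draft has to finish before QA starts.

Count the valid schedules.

Splitting on Draft: it can be day 3 (8), day 4 (6). Listing each branch's schedules as (Package, Handover, Design, Deploy, QA, Test) by day number:
Draft=day 3: (4,6,1,7,5,2) (4,6,2,7,5,1) (5,6,1,7,4,2) (5,6,2,7,4,1) (6,5,1,7,4,2) (6,5,2,7,4,1) (7,5,1,6,4,2) (7,5,2,6,4,1) — 8.
Draft=day 4: (1,6,2,7,5,3) (1,6,3,7,5,2) (2,6,1,7,5,3) (2,6,3,7,5,1) (3,6,1,7,5,2) (3,6,2,7,5,1) — 6.
Summing: 8 + 6 = 14.

14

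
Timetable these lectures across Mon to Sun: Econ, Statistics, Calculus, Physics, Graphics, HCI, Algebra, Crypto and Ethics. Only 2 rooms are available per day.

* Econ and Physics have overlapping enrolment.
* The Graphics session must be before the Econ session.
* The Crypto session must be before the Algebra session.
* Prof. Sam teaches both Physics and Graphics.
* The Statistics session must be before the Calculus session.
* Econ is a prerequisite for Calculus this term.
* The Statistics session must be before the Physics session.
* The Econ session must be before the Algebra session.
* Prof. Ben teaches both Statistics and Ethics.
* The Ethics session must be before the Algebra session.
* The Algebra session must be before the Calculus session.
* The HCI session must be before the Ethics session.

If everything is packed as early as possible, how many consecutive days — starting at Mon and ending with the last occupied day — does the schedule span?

5

The precedence chain requires at least 4 distinct days.
With at most 2 per day and 9 lectures, at least 5 days are needed.
5 works (last occupied day: Fri): for example HCI in Tue; Statistics in Mon; Crypto in Wed; Physics in Thu; Algebra in Thu; Calculus in Fri; Econ in Tue; Graphics in Mon; Ethics in Wed.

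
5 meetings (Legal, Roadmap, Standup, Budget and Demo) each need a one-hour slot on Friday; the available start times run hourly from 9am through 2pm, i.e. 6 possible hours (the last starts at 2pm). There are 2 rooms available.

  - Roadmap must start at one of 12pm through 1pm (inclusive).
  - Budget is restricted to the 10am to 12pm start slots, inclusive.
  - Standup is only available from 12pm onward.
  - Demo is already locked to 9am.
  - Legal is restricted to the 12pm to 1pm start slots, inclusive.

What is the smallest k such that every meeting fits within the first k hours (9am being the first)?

5

With at most 2 per hour and 5 meetings, at least 3 hours are needed.
Legal can't be placed before 12pm — that is hour 4 counting from 9am — so the schedule must run through at least 4 hours.
Could 4 hours be enough, i.e. nothing placed later than 12pm? No: Legal's window within 4 hours is {12pm}; Roadmap's window within 4 hours is {12pm}; Standup's window within 4 hours is {12pm}; that puts Legal, Roadmap and Standup all in 12pm — more than 2 per hour.
So 4 hours is not enough.
5 works (last occupied hour: 1pm): for example Standup=1pm; Budget=10am; Legal=12pm; Roadmap=12pm; Demo=9am.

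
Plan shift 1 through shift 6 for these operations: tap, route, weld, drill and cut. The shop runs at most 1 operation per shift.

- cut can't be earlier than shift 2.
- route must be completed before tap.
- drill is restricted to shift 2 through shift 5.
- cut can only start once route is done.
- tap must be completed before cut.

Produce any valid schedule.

route=shift 1, weld=shift 5, drill=shift 2, tap=shift 3, cut=shift 4

Checking: route(shift 1) before tap(shift 3); route(shift 1) before cut(shift 4); tap(shift 3) before cut(shift 4); drill=shift 2 in [shift 2,shift 5]; cut=shift 4 in [shift 2,shift 6]; max 1 per shift (cap 1).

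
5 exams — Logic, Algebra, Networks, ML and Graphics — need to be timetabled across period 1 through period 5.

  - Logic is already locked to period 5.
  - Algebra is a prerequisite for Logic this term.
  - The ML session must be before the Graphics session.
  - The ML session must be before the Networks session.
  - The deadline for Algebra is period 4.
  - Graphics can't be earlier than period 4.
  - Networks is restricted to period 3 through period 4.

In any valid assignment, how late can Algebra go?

period 4

Algebra's own window allows nothing later than period 4.
Algebra at period 4 is achievable: Algebra=period 4, ML=period 1, Networks=period 3, Graphics=period 4, Logic=period 5.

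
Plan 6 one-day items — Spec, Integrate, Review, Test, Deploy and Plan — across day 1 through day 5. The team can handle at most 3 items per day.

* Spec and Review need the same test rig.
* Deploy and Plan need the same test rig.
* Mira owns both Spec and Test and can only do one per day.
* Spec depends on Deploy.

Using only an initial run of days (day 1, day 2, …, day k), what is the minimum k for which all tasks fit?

2

The precedence chain requires at least 2 distinct days.
With at most 3 per day and 6 tasks, at least 2 days are needed.
2 works (last occupied day: day 2): for example Review=day 1, Integrate=day 2, Deploy=day 1, Test=day 1, Spec=day 2, Plan=day 2.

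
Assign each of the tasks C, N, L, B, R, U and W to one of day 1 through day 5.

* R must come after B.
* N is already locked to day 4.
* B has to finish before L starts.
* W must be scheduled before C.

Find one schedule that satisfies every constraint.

N in day 4; C in day 2; U in day 1; W in day 1; L in day 2; R in day 2; B in day 1

Checking: B(day 1) before R(day 2); B(day 1) before L(day 2); W(day 1) before C(day 2); N=day 4 in [day 4,day 4].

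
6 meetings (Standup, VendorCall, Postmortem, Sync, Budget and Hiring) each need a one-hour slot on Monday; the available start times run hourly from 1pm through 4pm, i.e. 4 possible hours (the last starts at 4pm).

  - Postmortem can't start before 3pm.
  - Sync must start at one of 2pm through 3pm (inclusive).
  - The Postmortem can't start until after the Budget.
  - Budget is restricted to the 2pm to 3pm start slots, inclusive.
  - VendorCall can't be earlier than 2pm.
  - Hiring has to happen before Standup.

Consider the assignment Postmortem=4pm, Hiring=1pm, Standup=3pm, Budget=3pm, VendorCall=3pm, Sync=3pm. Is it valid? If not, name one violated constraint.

Yes

Budget is restricted to the 2pm to 3pm start slots, inclusive — holds.
VendorCall can't be earlier than 2pm — holds.
Postmortem can't start before 3pm — holds.
Sync must start at one of 2pm through 3pm (inclusive) — holds.
Hiring has to happen before Standup — holds.
The Postmortem can't start until after the Budget — holds.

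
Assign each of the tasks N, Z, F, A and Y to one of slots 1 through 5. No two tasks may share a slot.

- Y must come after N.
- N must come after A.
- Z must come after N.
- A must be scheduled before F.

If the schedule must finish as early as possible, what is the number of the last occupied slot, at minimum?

5

The precedence chain requires at least 3 distinct slots.
With at most 1 per slot and 5 tasks, at least 5 slots are needed.
5 works (last occupied slot: 5): for example N -> 2; Y -> 5; A -> 1; Z -> 3; F -> 4.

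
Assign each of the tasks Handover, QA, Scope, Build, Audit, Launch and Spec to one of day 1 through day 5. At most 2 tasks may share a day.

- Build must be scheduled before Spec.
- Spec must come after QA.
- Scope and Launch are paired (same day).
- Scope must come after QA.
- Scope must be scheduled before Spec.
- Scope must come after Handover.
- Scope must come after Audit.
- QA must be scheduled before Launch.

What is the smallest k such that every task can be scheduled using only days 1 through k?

The precedence chain requires at least 3 distinct days.
With at most 2 per day and 7 tasks, at least 4 days are needed.
4 works (last occupied day: day 4): for example Spec in day 4, Handover in day 1, Audit in day 2, Launch in day 3, Scope in day 3, Build in day 2, QA in day 1.

4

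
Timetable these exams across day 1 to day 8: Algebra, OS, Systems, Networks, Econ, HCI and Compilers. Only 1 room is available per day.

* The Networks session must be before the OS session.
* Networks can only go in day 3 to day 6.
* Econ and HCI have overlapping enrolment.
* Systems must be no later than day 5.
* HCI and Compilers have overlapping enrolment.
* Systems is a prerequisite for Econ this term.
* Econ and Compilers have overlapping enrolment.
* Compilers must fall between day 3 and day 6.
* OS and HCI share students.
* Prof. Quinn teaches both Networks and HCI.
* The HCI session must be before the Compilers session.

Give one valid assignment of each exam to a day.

Systems in day 1, Compilers in day 4, OS in day 5, HCI in day 2, Econ in day 6, Networks in day 3, Algebra in day 7

Checking: Networks(day 3) before OS(day 5); Systems(day 1) before Econ(day 6); HCI(day 2) before Compilers(day 4); HCI(day 2) != Compilers(day 4); Networks(day 3) != HCI(day 2); Econ(day 6) != HCI(day 2); Econ(day 6) != Compilers(day 4); OS(day 5) != HCI(day 2); Systems=day 1 in [day 1,day 5]; Networks=day 3 in [day 3,day 6]; Compilers=day 4 in [day 3,day 6]; max 1 per day (cap 1).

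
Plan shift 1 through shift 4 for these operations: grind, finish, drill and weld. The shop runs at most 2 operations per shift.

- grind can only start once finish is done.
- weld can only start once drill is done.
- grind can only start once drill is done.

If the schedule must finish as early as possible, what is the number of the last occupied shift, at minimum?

shift 2

The precedence chain requires at least 2 distinct shifts.
With at most 2 per shift and 4 operations, at least 2 shifts are needed.
2 works (last occupied shift: shift 2): for example grind -> shift 2, weld -> shift 2, finish -> shift 1, drill -> shift 1.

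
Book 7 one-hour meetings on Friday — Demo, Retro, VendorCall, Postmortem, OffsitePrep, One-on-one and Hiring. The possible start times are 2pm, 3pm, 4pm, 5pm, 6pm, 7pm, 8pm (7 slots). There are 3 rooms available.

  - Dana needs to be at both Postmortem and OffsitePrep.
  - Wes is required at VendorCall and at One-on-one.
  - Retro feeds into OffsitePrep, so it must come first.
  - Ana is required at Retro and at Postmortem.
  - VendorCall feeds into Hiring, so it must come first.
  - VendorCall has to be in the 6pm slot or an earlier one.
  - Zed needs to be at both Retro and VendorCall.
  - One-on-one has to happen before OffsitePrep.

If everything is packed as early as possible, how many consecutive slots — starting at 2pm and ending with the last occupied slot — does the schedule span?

The precedence chain requires at least 2 distinct slots.
With at most 3 per slot and 7 meetings, at least 3 slots are needed.
3 works (last occupied slot: 4pm): for example Hiring in 4pm, Postmortem in 4pm, OffsitePrep in 3pm, One-on-one in 2pm, Retro in 2pm, Demo in 2pm, VendorCall in 3pm.

3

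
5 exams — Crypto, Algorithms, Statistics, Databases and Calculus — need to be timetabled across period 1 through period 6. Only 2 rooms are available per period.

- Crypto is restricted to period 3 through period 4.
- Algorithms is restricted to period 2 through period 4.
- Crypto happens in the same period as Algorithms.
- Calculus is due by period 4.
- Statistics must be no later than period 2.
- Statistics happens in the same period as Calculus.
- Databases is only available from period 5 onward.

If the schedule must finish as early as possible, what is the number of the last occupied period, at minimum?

period 5

With at most 2 per period and 5 exams, at least 3 periods are needed.
Databases can't be placed before period 5, so the schedule must run through at least period 5.
5 works (last occupied period: period 5): for example Algorithms=period 3; Statistics=period 1; Calculus=period 1; Databases=period 5; Crypto=period 3.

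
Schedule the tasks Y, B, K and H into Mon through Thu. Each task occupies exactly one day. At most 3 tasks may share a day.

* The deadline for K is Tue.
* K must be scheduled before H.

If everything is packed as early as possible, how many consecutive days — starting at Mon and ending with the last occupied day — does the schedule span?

2

The precedence chain requires at least 2 distinct days.
With at most 3 per day and 4 tasks, at least 2 days are needed.
2 works (last occupied day: Tue): for example B in Mon; K in Mon; Y in Mon; H in Tue.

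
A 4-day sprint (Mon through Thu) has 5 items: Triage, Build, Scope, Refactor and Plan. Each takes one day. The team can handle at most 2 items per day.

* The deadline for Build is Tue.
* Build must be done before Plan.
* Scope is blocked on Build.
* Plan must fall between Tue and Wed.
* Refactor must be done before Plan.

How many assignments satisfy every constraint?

38

Splitting on Triage: it can be Mon (7), Tue (9), Wed (9), Thu (13). Listing each branch's schedules as (Build, Scope, Refactor, Plan):
Triage=Mon: (Mon,Tue,Tue,Wed) (Mon,Wed,Tue,Wed) (Mon,Thu,Tue,Wed) (Tue,Wed,Mon,Wed) (Tue,Wed,Tue,Wed) (Tue,Thu,Mon,Wed) (Tue,Thu,Tue,Wed) — 7.
Triage=Tue: (Mon,Tue,Mon,Wed) (Mon,Wed,Mon,Tue) (Mon,Wed,Mon,Wed) (Mon,Wed,Tue,Wed) (Mon,Thu,Mon,Tue) (Mon,Thu,Mon,Wed) (Mon,Thu,Tue,Wed) (Tue,Wed,Mon,Wed) (Tue,Thu,Mon,Wed) — 9.
Triage=Wed: (Mon,Tue,Mon,Tue) (Mon,Tue,Mon,Wed) (Mon,Tue,Tue,Wed) (Mon,Wed,Mon,Tue) (Mon,Thu,Mon,Tue) (Mon,Thu,Mon,Wed) (Mon,Thu,Tue,Wed) (Tue,Thu,Mon,Wed) (Tue,Thu,Tue,Wed) — 9.
Triage=Thu: (Mon,Tue,Mon,Tue) (Mon,Tue,Mon,Wed) (Mon,Tue,Tue,Wed) (Mon,Wed,Mon,Tue) (Mon,Wed,Mon,Wed) (Mon,Wed,Tue,Wed) (Mon,Thu,Mon,Tue) (Mon,Thu,Mon,Wed) (Mon,Thu,Tue,Wed) (Tue,Wed,Mon,Wed) (Tue,Wed,Tue,Wed) (Tue,Thu,Mon,Wed) (Tue,Thu,Tue,Wed) — 13.
Summing: 7 + 9 + 9 + 13 = 38.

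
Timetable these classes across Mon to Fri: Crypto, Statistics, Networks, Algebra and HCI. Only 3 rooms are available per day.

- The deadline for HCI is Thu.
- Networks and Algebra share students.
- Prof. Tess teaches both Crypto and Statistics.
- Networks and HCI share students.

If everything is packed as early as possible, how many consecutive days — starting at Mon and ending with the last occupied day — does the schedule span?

With at most 3 per day and 5 classes, at least 2 days are needed.
2 works (last occupied day: Tue): for example Algebra in Tue, Crypto in Mon, Networks in Mon, Statistics in Tue, HCI in Tue.

2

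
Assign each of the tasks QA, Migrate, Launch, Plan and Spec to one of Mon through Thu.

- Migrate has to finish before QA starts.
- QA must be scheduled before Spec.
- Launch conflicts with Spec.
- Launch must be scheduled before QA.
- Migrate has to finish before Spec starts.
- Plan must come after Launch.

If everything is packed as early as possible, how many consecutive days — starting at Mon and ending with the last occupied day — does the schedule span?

3

The precedence chain requires at least 3 distinct days.
3 works (last occupied day: Wed): for example QA=Tue; Launch=Mon; Plan=Tue; Spec=Wed; Migrate=Mon.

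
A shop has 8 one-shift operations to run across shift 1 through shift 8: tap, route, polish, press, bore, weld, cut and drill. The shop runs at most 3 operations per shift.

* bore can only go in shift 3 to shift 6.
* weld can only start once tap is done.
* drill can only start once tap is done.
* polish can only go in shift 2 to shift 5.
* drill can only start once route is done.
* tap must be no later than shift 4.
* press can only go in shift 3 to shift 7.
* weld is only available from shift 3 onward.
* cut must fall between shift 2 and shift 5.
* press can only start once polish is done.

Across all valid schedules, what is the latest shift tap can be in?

Tap's own window allows nothing later than shift 4.
tap at shift 4 is achievable: route=shift 1, cut=shift 2, tap=shift 4, polish=shift 2, press=shift 3, drill=shift 5, weld=shift 5, bore=shift 3.

shift 4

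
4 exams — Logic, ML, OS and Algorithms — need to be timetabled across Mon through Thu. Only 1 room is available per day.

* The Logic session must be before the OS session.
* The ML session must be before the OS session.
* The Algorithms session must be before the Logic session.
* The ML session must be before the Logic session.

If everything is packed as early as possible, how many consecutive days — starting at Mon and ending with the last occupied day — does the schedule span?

The precedence chain requires at least 3 distinct days.
With at most 1 per day and 4 exams, at least 4 days are needed.
4 works (last occupied day: Thu): for example OS -> Thu, Logic -> Wed, ML -> Mon, Algorithms -> Tue.

4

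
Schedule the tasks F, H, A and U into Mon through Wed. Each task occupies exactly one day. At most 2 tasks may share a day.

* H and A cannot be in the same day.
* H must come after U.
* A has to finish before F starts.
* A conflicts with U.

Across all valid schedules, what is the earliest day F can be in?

Precedence pushes F to at least Tue.
F at Tue is achievable: A in Mon; U in Tue; H in Wed; F in Tue.

Tue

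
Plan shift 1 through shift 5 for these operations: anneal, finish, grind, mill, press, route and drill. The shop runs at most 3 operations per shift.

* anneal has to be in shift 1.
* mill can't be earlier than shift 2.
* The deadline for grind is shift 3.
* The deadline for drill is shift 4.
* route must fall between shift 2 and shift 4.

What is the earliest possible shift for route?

shift 2

Route is available from shift 2; route's own window allows nothing later than shift 4.
route at shift 2 is achievable: anneal in shift 1, route in shift 2, mill in shift 2, grind in shift 1, press in shift 3, drill in shift 1, finish in shift 2.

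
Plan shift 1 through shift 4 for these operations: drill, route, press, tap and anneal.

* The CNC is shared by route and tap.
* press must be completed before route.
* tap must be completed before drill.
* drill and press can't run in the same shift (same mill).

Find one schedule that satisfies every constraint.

drill -> shift 2, tap -> shift 1, route -> shift 2, anneal -> shift 1, press -> shift 1

Checking: tap(shift 1) before drill(shift 2); press(shift 1) before route(shift 2); route(shift 2) != tap(shift 1); drill(shift 2) != press(shift 1).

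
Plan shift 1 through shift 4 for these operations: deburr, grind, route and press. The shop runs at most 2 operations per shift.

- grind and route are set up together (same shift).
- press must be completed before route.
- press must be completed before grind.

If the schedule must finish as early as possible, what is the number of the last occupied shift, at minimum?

2

The precedence chain requires at least 2 distinct shifts.
With at most 2 per shift and 4 operations, at least 2 shifts are needed.
2 works (last occupied shift: shift 2): for example grind -> shift 2; route -> shift 2; press -> shift 1; deburr -> shift 1.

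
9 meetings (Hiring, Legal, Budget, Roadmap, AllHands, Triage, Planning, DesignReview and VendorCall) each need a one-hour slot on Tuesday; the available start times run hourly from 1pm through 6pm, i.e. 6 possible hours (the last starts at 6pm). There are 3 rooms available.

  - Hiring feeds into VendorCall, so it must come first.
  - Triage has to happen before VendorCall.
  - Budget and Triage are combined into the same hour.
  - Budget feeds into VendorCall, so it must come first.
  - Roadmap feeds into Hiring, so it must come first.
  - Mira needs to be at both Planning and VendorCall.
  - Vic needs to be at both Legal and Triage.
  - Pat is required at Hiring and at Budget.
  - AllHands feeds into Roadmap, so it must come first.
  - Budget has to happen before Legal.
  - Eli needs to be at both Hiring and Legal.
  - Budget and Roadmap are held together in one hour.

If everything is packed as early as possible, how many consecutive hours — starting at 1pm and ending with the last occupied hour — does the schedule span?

4

The precedence chain requires at least 4 distinct hours.
With at most 3 per hour and 9 meetings, at least 3 hours are needed.
4 works (last occupied hour: 4pm): for example Roadmap in 2pm, Budget in 2pm, Legal in 4pm, DesignReview in 1pm, Planning in 1pm, VendorCall in 4pm, Hiring in 3pm, Triage in 2pm, AllHands in 1pm.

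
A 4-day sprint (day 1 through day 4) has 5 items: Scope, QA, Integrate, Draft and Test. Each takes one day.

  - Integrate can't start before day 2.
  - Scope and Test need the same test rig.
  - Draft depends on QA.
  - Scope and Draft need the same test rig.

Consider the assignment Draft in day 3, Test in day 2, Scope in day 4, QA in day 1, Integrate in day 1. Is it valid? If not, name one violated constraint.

No. Integrate can't start before day 2 is not satisfied.

Scope and Test need the same test rig — holds.
Integrate can't start before day 2 — violated.
Draft depends on QA — holds.
Scope and Draft need the same test rig — holds.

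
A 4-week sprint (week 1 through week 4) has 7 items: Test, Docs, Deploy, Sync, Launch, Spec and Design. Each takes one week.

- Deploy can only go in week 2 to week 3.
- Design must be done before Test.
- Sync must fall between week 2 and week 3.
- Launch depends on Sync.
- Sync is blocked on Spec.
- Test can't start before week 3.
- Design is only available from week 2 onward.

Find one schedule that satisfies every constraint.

Docs -> week 1, Test -> week 3, Design -> week 2, Sync -> week 2, Launch -> week 3, Deploy -> week 2, Spec -> week 1

Checking: Spec(week 1) before Sync(week 2); Sync(week 2) before Launch(week 3); Design(week 2) before Test(week 3); Design=week 2 in [week 2,week 4]; Sync=week 2 in [week 2,week 3]; Deploy=week 2 in [week 2,week 3]; Test=week 3 in [week 3,week 4].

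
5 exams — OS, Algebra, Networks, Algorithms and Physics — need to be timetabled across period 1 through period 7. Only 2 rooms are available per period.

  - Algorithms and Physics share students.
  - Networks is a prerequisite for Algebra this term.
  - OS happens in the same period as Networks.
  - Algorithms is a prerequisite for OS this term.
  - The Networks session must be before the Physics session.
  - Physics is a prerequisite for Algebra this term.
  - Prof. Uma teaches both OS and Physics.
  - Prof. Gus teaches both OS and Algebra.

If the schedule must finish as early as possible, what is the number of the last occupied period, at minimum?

period 4

The precedence chain requires at least 4 distinct periods.
With at most 2 per period and 5 exams, at least 3 periods are needed.
4 works (last occupied period: period 4): for example Algorithms=period 1; Algebra=period 4; OS=period 2; Networks=period 2; Physics=period 3.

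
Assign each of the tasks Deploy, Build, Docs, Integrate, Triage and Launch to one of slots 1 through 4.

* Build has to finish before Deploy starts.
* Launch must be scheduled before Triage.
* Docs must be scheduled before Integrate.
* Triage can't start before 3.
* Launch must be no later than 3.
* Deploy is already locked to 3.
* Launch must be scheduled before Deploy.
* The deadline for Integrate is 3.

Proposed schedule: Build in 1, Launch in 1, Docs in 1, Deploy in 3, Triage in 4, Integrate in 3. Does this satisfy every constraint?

Yes

The deadline for Integrate is 3 — holds.
Triage can't start before 3 — holds.
Deploy is already locked to 3 — holds.
Launch must be scheduled before Deploy — holds.
Build has to finish before Deploy starts — holds.
Launch must be no later than 3 — holds.
Docs must be scheduled before Integrate — holds.
Launch must be scheduled before Triage — holds.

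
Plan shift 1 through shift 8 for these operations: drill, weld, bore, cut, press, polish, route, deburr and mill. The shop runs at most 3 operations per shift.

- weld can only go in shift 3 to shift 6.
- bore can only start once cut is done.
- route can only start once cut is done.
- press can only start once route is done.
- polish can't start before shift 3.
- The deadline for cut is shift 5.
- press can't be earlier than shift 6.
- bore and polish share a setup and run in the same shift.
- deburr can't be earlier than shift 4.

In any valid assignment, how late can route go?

shift 7

Precedence pushes route to at least shift 2; downstream work caps route at shift 7.
route at shift 7 is achievable: weld=shift 3; press=shift 8; route=shift 7; bore=shift 3; deburr=shift 4; polish=shift 3; drill=shift 1; cut=shift 1; mill=shift 1.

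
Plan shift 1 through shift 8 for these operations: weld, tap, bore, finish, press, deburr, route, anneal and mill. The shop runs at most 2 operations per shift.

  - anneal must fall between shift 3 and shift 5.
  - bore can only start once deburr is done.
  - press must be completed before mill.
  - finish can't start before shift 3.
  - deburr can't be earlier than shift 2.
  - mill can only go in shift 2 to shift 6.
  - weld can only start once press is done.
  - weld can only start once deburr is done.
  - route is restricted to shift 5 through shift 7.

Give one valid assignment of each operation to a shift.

tap in shift 1; anneal in shift 3; weld in shift 4; bore in shift 4; mill in shift 2; route in shift 5; finish in shift 3; press in shift 1; deburr in shift 2

Checking: press(shift 1) before mill(shift 2); deburr(shift 2) before bore(shift 4); deburr(shift 2) before weld(shift 4); press(shift 1) before weld(shift 4); route=shift 5 in [shift 5,shift 7]; finish=shift 3 in [shift 3,shift 8]; deburr=shift 2 in [shift 2,shift 8]; mill=shift 2 in [shift 2,shift 6]; anneal=shift 3 in [shift 3,shift 5]; max 2 per shift (cap 2).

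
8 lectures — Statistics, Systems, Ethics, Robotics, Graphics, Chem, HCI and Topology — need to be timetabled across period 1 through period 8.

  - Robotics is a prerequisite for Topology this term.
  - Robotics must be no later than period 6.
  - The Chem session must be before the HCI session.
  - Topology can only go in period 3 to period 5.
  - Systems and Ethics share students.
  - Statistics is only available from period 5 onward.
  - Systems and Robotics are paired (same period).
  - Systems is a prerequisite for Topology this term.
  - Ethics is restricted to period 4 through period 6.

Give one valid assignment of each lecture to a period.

Graphics in period 1, Robotics in period 1, Statistics in period 5, Systems in period 1, HCI in period 2, Ethics in period 4, Chem in period 1, Topology in period 3

Checking: Systems(period 1) before Topology(period 3); Robotics(period 1) before Topology(period 3); Chem(period 1) before HCI(period 2); Systems(period 1) != Ethics(period 4); Systems = Robotics = period 1; Robotics=period 1 in [period 1,period 6]; Statistics=period 5 in [period 5,period 8]; Topology=period 3 in [period 3,period 5]; Ethics=period 4 in [period 4,period 6].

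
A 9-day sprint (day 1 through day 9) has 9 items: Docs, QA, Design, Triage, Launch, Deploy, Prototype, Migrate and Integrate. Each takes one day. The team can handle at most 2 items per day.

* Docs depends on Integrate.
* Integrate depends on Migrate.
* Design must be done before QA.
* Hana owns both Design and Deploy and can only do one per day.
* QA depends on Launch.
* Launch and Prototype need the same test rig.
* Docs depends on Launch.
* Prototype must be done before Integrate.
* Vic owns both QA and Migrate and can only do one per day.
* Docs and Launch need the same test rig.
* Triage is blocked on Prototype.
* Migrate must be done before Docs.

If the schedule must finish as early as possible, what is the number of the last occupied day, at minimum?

5

The precedence chain requires at least 3 distinct days.
With at most 2 per day and 9 tasks, at least 5 days are needed.
5 works (last occupied day: day 5): for example Launch in day 2, Prototype in day 1, Migrate in day 1, QA in day 4, Deploy in day 5, Docs in day 3, Integrate in day 2, Design in day 3, Triage in day 4.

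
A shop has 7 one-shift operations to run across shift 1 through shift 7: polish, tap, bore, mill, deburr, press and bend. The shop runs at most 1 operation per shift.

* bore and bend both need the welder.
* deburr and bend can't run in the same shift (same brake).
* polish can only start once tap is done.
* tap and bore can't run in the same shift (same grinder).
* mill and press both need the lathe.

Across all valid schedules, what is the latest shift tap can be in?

shift 6

Downstream work caps tap at shift 6.
tap at shift 6 is achievable: tap in shift 6, mill in shift 2, deburr in shift 3, polish in shift 7, press in shift 4, bend in shift 5, bore in shift 1.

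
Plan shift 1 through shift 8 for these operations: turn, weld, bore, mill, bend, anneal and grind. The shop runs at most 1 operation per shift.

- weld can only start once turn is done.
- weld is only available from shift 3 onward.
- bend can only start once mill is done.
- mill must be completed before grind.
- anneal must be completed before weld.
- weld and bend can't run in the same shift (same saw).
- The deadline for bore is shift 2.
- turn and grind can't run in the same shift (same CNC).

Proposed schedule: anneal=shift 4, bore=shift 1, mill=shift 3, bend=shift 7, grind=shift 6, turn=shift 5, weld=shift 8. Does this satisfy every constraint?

mill must be completed before grind — holds.
anneal must be completed before weld — holds.
weld and bend can't run in the same shift (same saw) — holds.
turn and grind can't run in the same shift (same CNC) — holds.
weld is only available from shift 3 onward — holds.
bend can only start once mill is done — holds.
The deadline for bore is shift 2 — holds.
The shop runs at most 1 operation per shift — holds.
weld can only start once turn is done — holds.

Valid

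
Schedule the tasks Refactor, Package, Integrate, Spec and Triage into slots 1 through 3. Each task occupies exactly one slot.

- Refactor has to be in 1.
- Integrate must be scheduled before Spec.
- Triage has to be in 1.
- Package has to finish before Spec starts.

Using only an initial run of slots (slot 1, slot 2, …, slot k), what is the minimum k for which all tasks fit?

The precedence chain requires at least 2 distinct slots.
2 works (last occupied slot: 2): for example Integrate -> 1, Spec -> 2, Package -> 1, Triage -> 1, Refactor -> 1.

2 slots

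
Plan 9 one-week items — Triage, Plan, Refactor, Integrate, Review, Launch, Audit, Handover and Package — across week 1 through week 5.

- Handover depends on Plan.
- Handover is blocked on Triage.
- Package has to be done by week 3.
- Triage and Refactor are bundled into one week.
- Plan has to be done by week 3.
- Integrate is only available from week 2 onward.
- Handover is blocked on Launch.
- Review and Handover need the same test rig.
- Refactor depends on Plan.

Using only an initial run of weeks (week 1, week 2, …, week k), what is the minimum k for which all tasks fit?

The precedence chain requires at least 3 distinct weeks.
3 works (last occupied week: week 3): for example Refactor in week 2, Review in week 1, Launch in week 1, Handover in week 3, Audit in week 1, Integrate in week 2, Package in week 1, Triage in week 2, Plan in week 1.

3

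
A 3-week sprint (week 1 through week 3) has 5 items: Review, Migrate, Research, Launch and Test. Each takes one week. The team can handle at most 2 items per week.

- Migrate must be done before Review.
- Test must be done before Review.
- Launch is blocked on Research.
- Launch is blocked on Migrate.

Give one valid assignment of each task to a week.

Launch=week 3; Migrate=week 1; Research=week 2; Review=week 2; Test=week 1

Checking: Migrate(week 1) before Launch(week 3); Migrate(week 1) before Review(week 2); Research(week 2) before Launch(week 3); Test(week 1) before Review(week 2); max 2 per week (cap 2).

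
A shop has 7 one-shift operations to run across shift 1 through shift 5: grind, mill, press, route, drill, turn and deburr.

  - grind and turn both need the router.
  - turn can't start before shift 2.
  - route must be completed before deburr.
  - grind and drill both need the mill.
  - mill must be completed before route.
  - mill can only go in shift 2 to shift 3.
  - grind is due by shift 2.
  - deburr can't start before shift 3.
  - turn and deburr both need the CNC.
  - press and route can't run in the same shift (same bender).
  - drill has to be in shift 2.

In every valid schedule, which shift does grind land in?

grind's window is shift 1–shift 2.
drill is fixed at shift 2, and grind can't share a shift with drill.
So grind must be shift 1.

shift 1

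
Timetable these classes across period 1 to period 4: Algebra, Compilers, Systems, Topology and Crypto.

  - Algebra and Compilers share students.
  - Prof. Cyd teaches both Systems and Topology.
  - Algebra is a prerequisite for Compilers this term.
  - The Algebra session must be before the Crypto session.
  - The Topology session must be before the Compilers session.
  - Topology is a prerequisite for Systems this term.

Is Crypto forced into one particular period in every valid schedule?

Crypto can be period 2 (e.g. Crypto in period 2; Topology in period 1; Systems in period 2; Compilers in period 2; Algebra in period 1) or period 3 (e.g. Systems in period 2; Algebra in period 1; Crypto in period 3; Topology in period 1; Compilers in period 2).

No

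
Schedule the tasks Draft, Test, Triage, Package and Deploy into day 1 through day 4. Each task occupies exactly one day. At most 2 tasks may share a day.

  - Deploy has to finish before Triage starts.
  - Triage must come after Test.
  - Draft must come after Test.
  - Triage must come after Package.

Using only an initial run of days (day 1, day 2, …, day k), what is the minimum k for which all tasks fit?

The precedence chain requires at least 2 distinct days.
With at most 2 per day and 5 tasks, at least 3 days are needed.
3 works (last occupied day: day 3): for example Triage in day 3, Deploy in day 2, Package in day 1, Draft in day 2, Test in day 1.

3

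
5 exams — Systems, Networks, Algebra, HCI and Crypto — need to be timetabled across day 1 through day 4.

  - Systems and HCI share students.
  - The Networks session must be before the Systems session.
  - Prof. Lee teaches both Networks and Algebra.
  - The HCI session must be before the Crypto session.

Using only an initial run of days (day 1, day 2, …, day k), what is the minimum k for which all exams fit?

2 days

The precedence chain requires at least 2 distinct days.
2 works (last occupied day: day 2): for example Crypto in day 2, Networks in day 1, Systems in day 2, Algebra in day 2, HCI in day 1.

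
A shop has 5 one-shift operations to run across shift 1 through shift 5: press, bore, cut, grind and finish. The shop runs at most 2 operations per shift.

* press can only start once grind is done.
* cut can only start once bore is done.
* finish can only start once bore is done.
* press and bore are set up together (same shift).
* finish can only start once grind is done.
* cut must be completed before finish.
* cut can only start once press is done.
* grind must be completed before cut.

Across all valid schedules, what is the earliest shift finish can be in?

Precedence pushes finish to at least shift 4.
finish at shift 4 is achievable: bore -> shift 2, grind -> shift 1, cut -> shift 3, press -> shift 2, finish -> shift 4.

shift 4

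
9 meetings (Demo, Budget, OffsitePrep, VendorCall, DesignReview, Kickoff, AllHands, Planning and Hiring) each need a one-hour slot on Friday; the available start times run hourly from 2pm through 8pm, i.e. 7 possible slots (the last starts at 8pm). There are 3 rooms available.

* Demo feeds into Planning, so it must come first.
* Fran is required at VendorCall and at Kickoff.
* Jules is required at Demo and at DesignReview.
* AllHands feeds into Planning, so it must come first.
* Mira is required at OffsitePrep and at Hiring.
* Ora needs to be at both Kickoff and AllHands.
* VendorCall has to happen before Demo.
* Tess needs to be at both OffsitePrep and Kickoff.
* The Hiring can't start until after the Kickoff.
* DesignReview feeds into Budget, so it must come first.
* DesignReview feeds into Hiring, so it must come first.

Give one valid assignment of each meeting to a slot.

AllHands -> 2pm, VendorCall -> 2pm, Kickoff -> 3pm, Demo -> 3pm, Budget -> 3pm, Planning -> 4pm, OffsitePrep -> 5pm, Hiring -> 4pm, DesignReview -> 2pm

Checking: Demo(3pm) before Planning(4pm); Kickoff(3pm) before Hiring(4pm); VendorCall(2pm) before Demo(3pm); DesignReview(2pm) before Budget(3pm); DesignReview(2pm) before Hiring(4pm); AllHands(2pm) before Planning(4pm); Demo(3pm) != DesignReview(2pm); OffsitePrep(5pm) != Hiring(4pm); VendorCall(2pm) != Kickoff(3pm); Kickoff(3pm) != AllHands(2pm); OffsitePrep(5pm) != Kickoff(3pm); max 3 per slot (cap 3).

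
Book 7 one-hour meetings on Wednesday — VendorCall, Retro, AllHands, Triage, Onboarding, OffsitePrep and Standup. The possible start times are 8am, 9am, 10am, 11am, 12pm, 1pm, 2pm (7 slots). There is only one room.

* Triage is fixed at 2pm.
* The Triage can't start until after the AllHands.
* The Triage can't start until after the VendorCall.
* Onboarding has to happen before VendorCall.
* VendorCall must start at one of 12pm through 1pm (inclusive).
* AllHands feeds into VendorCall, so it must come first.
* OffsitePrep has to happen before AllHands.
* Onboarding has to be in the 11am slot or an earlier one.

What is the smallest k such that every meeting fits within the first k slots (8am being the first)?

The precedence chain requires at least 4 distinct slots.
With at most 1 per slot and 7 meetings, at least 7 slots are needed.
Triage can't be placed before 2pm — that is slot 7 counting from 8am — so the schedule must run through at least 7 slots.
7 works (last occupied slot: 2pm): for example AllHands=10am, OffsitePrep=9am, Onboarding=8am, VendorCall=12pm, Retro=11am, Triage=2pm, Standup=1pm.

7 slots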